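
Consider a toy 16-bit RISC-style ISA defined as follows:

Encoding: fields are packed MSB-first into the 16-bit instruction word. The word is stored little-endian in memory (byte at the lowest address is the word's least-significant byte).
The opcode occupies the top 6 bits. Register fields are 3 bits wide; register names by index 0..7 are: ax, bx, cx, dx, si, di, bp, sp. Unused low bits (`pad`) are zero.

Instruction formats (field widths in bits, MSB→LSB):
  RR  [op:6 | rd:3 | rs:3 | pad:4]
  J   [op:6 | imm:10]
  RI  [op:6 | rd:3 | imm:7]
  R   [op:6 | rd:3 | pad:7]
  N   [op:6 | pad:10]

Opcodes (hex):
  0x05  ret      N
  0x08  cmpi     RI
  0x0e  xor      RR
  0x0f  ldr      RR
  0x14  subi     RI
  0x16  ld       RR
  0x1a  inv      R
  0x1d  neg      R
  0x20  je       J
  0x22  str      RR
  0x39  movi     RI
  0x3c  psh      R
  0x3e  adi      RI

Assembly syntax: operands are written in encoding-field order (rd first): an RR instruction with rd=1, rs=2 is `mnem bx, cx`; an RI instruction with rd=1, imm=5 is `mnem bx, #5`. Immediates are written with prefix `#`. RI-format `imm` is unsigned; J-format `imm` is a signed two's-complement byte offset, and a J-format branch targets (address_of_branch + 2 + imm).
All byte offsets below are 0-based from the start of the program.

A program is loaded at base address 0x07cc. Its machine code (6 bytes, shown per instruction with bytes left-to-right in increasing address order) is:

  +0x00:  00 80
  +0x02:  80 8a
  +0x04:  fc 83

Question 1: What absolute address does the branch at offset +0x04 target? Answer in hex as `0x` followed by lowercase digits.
+0x04: fc 83 ⇒ word 0x83fc (little)
  opcode bits[15:10]=0x20: je/J
  [9:0] imm=1020 (s10→-4) = #-4
  target = base 0x07cc + off 0x04 + 2 + imm -4 = 0x07ce

0x07ce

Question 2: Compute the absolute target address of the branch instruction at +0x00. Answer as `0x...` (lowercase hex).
0x07ce

@+00  little-endian(00 80) = 0x8000
  opcode bits[15:10]=0x20: je/J
  imm: (w>>0)&0x3ff=0x0 → #0
  target = base 0x07cc + off 0x00 + 2 + imm 0 = 0x07ce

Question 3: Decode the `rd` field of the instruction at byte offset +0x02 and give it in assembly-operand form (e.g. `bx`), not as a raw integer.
+0x02: 80 8a ⇒ word 0x8a80 (little)
  top 6b → 0x22 → str [RR]
  rd: (w>>7)&0x7=0x5 → di
  rs: (w>>4)&0x7=0x0 → ax

di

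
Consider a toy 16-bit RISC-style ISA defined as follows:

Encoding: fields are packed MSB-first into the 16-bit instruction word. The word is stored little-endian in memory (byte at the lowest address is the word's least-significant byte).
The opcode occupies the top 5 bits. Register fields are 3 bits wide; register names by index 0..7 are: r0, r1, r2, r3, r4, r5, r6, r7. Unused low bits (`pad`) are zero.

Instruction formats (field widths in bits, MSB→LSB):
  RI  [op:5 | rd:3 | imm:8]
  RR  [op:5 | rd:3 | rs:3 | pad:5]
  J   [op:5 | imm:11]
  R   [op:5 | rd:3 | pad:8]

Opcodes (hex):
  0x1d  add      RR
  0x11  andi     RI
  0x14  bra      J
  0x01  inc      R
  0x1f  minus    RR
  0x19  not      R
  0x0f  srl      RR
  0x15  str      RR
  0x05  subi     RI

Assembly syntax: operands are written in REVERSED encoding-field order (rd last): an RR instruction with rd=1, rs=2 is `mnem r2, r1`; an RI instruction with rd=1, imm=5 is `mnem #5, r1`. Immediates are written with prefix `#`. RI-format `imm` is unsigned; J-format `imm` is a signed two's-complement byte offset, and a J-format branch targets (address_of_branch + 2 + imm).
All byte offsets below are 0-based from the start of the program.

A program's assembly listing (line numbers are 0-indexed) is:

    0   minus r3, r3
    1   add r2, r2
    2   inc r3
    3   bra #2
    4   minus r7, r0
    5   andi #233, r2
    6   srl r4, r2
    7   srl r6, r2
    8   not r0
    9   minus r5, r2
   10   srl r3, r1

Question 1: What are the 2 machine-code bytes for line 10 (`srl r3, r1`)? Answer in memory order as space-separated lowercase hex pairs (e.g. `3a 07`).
line 10 (srl): pack op=0xf:5|rd=1:3|rs=3:3|pad=0:5 = 0x7960; little→ 60 79

60 79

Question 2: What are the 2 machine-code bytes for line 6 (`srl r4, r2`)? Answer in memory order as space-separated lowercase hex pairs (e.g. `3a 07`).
80 7a

6. srl fields op=0xf:5|rd=2:3|rs=4:3|pad=0:5 → word 7a80h → 80 7a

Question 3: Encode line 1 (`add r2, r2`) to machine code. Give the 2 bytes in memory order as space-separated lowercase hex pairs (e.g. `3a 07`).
L1: add op=0x1d:5|rd=2:3|rs=2:3|pad=0:5 ⇒ 0xea40 ⇒ little 40 ea

40 ea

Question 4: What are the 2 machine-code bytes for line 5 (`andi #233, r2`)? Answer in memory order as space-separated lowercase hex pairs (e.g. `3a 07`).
5. andi fields op=0x11:5|rd=2:3|imm=233:8 → word 8ae9h → e9 8a

e9 8a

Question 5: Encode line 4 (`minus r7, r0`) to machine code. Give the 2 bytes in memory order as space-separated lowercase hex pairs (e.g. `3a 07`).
e0 f8

L4: minus op=0x1f:5|rd=0:3|rs=7:3|pad=0:5 ⇒ 0xf8e0 ⇒ little e0 f8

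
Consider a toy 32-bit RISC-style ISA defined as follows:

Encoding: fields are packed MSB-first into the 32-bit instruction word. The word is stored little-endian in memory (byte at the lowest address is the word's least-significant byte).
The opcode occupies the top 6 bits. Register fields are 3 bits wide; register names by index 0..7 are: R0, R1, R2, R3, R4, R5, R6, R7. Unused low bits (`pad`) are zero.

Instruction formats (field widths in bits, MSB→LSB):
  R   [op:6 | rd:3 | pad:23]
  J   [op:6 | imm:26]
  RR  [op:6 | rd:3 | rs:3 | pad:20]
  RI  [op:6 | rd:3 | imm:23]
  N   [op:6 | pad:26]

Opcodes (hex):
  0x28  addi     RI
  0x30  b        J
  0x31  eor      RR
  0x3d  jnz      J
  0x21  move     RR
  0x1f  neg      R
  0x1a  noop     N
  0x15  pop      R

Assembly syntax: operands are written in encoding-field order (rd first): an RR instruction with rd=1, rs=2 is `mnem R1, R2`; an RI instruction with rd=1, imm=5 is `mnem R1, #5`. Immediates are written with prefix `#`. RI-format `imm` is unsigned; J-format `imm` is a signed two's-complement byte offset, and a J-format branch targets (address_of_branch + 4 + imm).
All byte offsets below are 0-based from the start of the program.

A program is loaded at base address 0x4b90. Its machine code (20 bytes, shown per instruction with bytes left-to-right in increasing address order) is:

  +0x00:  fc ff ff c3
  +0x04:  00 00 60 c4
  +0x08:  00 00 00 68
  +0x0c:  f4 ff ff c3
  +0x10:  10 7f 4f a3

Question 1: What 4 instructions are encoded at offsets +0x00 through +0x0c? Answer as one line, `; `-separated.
@+00  little-endian(fc ff ff c3) = 0xc3fffffc
  op=0xc3fffffc>>26=0x30 ⇒ b (J)
  [25:0] imm=67108860 (s26→-4) = #-4
@+04  little-endian(00 00 60 c4) = 0xc4600000
  op=0xc4600000>>26=0x31 ⇒ eor (RR)
  [25:23] rd=0 = R0
  [22:20] rs=6 = R6
@+08  little-endian(00 00 00 68) = 0x68000000
  op=0x68000000>>26=0x1a ⇒ noop (N)
@+0c  little-endian(f4 ff ff c3) = 0xc3fffff4
  op=0xc3fffff4>>26=0x30 ⇒ b (J)
  [25:0] imm=67108852 (s26→-12) = #-12

b #-4; eor R0, R6; noop; b #-12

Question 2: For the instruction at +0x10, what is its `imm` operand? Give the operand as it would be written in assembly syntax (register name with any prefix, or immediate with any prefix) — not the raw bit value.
#5209872

off 0x10: read 10 7f 4f a3 as little → 0xa34f7f10
  opcode bits[31:26]=0x28: addi/RI
  rd@[25:23]=0x6 ⇒ R6
  imm@[22:0]=0x4f7f10 ⇒ #5209872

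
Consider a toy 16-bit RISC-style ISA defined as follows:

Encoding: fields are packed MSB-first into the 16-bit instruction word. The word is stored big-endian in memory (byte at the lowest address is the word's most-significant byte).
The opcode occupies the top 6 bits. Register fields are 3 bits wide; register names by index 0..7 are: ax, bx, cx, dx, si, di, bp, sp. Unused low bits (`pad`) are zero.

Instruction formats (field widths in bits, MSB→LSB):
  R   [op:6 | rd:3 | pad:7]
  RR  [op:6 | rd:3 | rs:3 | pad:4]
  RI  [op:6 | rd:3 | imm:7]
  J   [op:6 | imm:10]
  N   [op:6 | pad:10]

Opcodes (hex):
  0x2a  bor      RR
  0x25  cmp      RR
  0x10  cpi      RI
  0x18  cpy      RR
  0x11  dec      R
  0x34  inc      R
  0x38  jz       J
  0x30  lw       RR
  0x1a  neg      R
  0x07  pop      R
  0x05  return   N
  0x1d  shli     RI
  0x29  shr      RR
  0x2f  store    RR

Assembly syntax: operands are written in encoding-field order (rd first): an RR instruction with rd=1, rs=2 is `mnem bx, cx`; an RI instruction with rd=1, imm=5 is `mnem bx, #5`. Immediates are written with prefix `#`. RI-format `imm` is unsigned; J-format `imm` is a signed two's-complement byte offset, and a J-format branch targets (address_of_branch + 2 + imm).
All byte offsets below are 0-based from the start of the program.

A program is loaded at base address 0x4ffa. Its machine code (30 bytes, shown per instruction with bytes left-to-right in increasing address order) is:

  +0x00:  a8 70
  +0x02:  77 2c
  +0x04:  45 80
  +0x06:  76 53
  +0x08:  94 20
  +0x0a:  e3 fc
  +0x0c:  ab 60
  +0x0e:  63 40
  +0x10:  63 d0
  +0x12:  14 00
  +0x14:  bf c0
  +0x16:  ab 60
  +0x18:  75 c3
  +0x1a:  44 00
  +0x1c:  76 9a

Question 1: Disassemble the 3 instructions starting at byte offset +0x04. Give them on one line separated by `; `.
@+04  big-endian(45 80) = 0x4580
  op=0x4580>>10=0x11 ⇒ dec (R)
  [9:7] rd=3 = dx
@+06  big-endian(76 53) = 0x7653
  op=0x7653>>10=0x1d ⇒ shli (RI)
  [9:7] rd=4 = si
  [6:0] imm=83 = #83
@+08  big-endian(94 20) = 0x9420
  op=0x9420>>10=0x25 ⇒ cmp (RR)
  [9:7] rd=0 = ax
  [6:4] rs=2 = cx

dec dx; shli si, #83; cmp ax, cx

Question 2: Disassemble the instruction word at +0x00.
bor ax, sp

+0x00: a8 70 ⇒ word 0xa870 (big)
  op=0xa870>>10=0x2a ⇒ bor (RR)
  [9:7] rd=0 = ax
  [6:4] rs=7 = sp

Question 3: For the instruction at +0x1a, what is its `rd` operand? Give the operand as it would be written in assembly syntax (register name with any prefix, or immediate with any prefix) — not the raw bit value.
@+1a  big-endian(44 00) = 0x4400
  opcode bits[15:10]=0x11: dec/R
  [9:7] rd=0 = ax

ax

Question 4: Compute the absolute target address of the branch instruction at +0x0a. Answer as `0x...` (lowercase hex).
[0a] e3 fc → 0xe3fc
  opcode bits[15:10]=0x38: jz/J
  imm@[9:0]=0x3fc (s10→-4) ⇒ #-4
  target = base 0x4ffa + off 0x0a + 2 + imm -4 = 0x5002

0x5002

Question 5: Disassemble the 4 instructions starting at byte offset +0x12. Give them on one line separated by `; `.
@+12  big-endian(14 00) = 0x1400
  opcode bits[15:10]=0x5: return/N
@+14  big-endian(bf c0) = 0xbfc0
  opcode bits[15:10]=0x2f: store/RR
  rd@[9:7]=0x7 ⇒ sp
  rs@[6:4]=0x4 ⇒ si
@+16  big-endian(ab 60) = 0xab60
  opcode bits[15:10]=0x2a: bor/RR
  rd@[9:7]=0x6 ⇒ bp
  rs@[6:4]=0x6 ⇒ bp
@+18  big-endian(75 c3) = 0x75c3
  opcode bits[15:10]=0x1d: shli/RI
  rd@[9:7]=0x3 ⇒ dx
  imm@[6:0]=0x43 ⇒ #67

return; store sp, si; bor bp, bp; shli dx, #67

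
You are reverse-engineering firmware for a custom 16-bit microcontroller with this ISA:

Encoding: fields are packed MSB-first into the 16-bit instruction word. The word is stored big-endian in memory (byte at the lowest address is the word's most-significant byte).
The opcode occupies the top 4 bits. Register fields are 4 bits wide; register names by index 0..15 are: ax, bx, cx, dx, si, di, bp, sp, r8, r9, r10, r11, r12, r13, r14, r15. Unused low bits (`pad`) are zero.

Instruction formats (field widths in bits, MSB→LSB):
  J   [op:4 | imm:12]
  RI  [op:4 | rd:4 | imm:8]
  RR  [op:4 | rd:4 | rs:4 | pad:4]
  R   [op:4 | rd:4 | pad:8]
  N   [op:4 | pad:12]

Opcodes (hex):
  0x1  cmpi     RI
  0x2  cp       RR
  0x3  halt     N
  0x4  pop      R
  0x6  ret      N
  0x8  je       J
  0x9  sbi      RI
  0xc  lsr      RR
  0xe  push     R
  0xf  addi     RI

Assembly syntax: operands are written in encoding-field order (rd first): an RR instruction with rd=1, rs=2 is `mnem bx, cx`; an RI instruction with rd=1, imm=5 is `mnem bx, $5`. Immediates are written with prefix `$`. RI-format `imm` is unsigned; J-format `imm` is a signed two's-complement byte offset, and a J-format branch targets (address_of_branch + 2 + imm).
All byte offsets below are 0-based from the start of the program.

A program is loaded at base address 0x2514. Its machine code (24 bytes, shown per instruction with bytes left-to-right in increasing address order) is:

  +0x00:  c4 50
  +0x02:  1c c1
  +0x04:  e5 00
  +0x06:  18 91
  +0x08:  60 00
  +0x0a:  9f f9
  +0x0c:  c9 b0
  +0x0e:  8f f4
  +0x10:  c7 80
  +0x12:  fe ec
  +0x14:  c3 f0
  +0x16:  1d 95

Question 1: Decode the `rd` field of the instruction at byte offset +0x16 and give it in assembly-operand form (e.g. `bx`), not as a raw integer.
r13

+0x16: 1d 95 ⇒ word 0x1d95 (big)
  top 4b → 0x1 → cmpi [RI]
  rd: (w>>8)&0xf=0xd → r13
  imm: (w>>0)&0xff=0x95 → $149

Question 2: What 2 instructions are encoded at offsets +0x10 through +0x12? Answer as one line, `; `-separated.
+0x10: c7 80 ⇒ word 0xc780 (big)
  op=0xc780>>12=0xc ⇒ lsr (RR)
  [11:8] rd=7 = sp
  [7:4] rs=8 = r8
+0x12: fe ec ⇒ word 0xfeec (big)
  op=0xfeec>>12=0xf ⇒ addi (RI)
  [11:8] rd=14 = r14
  [7:0] imm=236 = $236

lsr sp, r8; addi r14, $236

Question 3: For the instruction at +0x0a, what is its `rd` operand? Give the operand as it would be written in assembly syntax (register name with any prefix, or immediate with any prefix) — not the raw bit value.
r15

+0x0a: 9f f9 ⇒ word 0x9ff9 (big)
  top 4b → 0x9 → sbi [RI]
  rd: (w>>8)&0xf=0xf → r15
  imm: (w>>0)&0xff=0xf9 → $249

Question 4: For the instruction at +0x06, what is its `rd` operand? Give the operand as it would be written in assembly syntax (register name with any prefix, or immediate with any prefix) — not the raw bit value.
r8

@+06  big-endian(18 91) = 0x1891
  op=0x1891>>12=0x1 ⇒ cmpi (RI)
  rd: (w>>8)&0xf=0x8 → r8
  imm: (w>>0)&0xff=0x91 → $145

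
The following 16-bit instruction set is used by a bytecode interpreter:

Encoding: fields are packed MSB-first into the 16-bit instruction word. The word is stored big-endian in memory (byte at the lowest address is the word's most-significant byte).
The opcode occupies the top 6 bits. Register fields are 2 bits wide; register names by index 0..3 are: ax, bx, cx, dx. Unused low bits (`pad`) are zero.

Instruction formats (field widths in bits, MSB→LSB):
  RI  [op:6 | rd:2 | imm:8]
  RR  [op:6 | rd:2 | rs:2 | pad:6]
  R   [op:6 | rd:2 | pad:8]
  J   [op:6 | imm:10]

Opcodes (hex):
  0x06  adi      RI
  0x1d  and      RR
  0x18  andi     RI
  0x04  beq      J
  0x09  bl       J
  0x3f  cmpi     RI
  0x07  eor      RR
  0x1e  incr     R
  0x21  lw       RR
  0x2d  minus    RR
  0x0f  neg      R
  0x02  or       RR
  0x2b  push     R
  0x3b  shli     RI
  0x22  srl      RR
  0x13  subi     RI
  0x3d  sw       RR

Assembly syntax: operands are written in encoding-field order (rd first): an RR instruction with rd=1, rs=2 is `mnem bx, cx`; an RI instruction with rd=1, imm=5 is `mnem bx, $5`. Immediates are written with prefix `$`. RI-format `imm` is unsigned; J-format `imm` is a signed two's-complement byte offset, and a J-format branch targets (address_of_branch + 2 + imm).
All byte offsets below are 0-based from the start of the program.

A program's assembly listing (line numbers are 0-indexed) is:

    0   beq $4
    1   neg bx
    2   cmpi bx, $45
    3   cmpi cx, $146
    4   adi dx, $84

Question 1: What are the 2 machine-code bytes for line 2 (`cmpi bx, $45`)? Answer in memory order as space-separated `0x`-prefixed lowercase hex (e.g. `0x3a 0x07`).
0xfd 0x2d

line 2 (cmpi): pack op=0x3f:6|rd=1:2|imm=45:8 = 0xfd2d; big→ fd 2d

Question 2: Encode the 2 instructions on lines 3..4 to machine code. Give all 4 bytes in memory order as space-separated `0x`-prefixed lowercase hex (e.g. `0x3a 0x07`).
L3: cmpi op=0x3f:6|rd=2:2|imm=146:8 ⇒ 0xfe92 ⇒ big fe 92
L4: adi op=0x6:6|rd=3:2|imm=84:8 ⇒ 0x1b54 ⇒ big 1b 54

0xfe 0x92 0x1b 0x54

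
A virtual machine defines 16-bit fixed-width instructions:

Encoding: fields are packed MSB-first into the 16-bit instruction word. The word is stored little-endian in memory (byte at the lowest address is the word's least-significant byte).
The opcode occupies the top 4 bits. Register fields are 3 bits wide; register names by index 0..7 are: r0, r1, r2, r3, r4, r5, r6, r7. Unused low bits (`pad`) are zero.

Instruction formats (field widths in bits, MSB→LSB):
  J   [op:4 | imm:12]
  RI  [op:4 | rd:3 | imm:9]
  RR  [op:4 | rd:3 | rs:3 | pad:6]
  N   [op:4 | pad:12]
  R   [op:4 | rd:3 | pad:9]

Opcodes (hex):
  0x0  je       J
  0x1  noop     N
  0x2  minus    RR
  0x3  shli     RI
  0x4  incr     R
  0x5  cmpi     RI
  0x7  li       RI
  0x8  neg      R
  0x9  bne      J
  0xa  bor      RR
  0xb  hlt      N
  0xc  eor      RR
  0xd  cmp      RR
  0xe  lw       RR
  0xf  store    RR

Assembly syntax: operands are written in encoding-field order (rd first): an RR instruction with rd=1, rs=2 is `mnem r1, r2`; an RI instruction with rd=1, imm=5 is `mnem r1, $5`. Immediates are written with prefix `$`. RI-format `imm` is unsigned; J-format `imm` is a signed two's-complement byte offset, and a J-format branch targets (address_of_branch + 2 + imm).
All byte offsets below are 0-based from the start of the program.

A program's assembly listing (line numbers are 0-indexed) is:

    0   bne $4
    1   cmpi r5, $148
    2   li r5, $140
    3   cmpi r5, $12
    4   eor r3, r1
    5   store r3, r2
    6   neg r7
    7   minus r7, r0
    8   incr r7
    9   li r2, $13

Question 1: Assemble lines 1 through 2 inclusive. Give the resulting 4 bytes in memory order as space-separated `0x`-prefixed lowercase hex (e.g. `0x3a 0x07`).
1. cmpi fields op=0x5:4|rd=5:3|imm=148:9 → word 5a94h → 94 5a
2. li fields op=0x7:4|rd=5:3|imm=140:9 → word 7a8ch → 8c 7a

0x94 0x5a 0x8c 0x7a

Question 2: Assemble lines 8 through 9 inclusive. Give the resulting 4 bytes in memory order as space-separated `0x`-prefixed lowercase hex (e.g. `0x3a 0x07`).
8. incr fields op=0x4:4|rd=7:3|pad=0:9 → word 4e00h → 00 4e
9. li fields op=0x7:4|rd=2:3|imm=13:9 → word 740dh → 0d 74

0x00 0x4e 0x0d 0x74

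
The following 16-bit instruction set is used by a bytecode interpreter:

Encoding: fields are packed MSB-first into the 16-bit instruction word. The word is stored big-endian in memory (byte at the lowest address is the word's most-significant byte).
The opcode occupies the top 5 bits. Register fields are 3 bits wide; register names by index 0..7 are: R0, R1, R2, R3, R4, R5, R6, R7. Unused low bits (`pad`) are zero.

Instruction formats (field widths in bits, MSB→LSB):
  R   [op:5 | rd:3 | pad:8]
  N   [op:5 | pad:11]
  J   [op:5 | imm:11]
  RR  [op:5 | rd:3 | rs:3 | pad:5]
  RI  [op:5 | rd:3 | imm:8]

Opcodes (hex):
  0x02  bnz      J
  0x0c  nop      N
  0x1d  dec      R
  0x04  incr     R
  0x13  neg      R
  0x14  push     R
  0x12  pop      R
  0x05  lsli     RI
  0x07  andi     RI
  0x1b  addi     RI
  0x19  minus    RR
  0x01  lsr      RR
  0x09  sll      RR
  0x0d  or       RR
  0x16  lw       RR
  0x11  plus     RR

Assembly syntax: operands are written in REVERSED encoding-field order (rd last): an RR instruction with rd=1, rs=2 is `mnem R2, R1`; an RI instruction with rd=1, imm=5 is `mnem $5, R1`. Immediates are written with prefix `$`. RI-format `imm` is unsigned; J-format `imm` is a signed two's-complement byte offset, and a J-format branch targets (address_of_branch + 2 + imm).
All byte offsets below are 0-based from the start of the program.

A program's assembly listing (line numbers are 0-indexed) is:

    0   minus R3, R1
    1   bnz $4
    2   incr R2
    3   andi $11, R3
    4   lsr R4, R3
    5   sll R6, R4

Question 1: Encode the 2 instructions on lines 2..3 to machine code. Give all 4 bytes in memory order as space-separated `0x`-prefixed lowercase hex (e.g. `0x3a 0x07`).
2. incr fields op=0x4:5|rd=2:3|pad=0:8 → word 2200h → 22 00
3. andi fields op=0x7:5|rd=3:3|imm=11:8 → word 3b0bh → 3b 0b

0x22 0x00 0x3b 0x0b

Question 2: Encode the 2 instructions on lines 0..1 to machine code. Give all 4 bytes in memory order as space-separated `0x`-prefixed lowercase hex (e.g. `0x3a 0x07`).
0. minus fields op=0x19:5|rd=1:3|rs=3:3|pad=0:5 → word c960h → c9 60
1. bnz fields op=0x2:5|imm=4:11 → word 1004h → 10 04

0xc9 0x60 0x10 0x04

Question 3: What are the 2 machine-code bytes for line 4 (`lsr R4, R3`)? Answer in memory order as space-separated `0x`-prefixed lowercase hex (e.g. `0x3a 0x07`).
L4: lsr op=0x1:5|rd=3:3|rs=4:3|pad=0:5 ⇒ 0x0b80 ⇒ big 0b 80

0x0b 0x80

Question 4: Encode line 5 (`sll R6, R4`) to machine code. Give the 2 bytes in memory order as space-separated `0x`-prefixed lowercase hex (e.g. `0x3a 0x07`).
0x4c 0xc0

line 5 (sll): pack op=0x9:5|rd=4:3|rs=6:3|pad=0:5 = 0x4cc0; big→ 4c c0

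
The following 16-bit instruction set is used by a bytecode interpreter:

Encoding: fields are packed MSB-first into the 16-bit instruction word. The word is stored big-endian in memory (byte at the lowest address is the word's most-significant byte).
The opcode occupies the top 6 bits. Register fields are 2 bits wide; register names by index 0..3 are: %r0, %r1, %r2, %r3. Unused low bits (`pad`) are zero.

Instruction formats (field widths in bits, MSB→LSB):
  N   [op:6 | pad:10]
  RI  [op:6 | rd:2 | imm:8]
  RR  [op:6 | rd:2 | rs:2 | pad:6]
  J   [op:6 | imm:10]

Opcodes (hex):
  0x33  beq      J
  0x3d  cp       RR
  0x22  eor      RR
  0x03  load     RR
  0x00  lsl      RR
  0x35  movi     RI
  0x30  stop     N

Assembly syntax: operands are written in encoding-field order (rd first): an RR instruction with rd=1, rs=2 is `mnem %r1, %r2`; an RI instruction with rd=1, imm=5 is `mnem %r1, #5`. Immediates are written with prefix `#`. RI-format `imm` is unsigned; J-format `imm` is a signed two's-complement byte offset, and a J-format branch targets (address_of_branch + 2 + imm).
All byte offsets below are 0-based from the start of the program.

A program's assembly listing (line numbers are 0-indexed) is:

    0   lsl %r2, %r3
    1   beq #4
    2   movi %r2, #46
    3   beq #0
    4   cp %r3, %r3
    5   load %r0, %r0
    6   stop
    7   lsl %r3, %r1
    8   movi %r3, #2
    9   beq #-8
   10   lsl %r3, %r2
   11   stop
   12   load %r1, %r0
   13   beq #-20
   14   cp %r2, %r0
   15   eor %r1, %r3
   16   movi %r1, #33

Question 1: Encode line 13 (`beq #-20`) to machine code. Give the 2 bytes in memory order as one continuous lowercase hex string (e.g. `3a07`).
line 13 (beq): pack op=0x33:6|imm=-20:10 = 0xcfec; big→ cf ec

cfec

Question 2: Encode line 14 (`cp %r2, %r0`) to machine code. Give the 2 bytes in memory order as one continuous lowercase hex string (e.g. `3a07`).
L14: cp op=0x3d:6|rd=2:2|rs=0:2|pad=0:6 ⇒ 0xf600 ⇒ big f6 00

f600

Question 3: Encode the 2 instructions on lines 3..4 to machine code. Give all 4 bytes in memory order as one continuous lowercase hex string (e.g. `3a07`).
line 3 (beq): pack op=0x33:6|imm=0:10 = 0xcc00; big→ cc 00
line 4 (cp): pack op=0x3d:6|rd=3:2|rs=3:2|pad=0:6 = 0xf7c0; big→ f7 c0

cc00f7c0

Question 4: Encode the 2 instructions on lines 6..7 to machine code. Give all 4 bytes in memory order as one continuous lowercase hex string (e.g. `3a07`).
L6: stop op=0x30:6|pad=0:10 ⇒ 0xc000 ⇒ big c0 00
L7: lsl op=0x0:6|rd=3:2|rs=1:2|pad=0:6 ⇒ 0x0340 ⇒ big 03 40

c0000340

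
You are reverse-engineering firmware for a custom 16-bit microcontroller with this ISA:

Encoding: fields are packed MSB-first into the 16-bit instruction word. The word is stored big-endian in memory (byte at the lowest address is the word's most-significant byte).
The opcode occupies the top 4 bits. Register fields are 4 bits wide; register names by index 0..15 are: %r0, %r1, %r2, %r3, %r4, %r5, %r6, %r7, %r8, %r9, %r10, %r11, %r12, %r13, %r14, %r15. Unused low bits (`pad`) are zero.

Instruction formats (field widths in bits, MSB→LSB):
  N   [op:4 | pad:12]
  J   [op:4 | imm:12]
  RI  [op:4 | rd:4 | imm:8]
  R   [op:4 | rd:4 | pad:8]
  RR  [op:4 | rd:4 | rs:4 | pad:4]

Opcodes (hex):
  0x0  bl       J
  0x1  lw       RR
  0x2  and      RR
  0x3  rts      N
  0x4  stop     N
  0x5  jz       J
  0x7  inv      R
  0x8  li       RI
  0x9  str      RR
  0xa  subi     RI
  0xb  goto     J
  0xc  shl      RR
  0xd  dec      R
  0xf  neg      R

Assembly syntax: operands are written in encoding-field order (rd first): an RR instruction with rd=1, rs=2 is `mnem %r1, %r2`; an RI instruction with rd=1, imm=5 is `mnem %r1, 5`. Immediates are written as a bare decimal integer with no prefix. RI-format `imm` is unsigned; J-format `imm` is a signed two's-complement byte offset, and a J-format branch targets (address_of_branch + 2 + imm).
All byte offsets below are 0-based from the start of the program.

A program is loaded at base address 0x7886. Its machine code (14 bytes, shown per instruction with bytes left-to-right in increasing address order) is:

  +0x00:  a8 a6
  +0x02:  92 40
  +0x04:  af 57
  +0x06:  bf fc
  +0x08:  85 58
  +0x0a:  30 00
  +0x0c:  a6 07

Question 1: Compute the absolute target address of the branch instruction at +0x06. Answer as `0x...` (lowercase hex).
+0x06: bf fc ⇒ word 0xbffc (big)
  top 4b → 0xb → goto [J]
  imm@[11:0]=0xffc (s12→-4) ⇒ -4
  target = base 0x7886 + off 0x06 + 2 + imm -4 = 0x788a

0x788a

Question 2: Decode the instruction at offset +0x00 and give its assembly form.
subi %r8, 166

@+00  big-endian(a8 a6) = 0xa8a6
  opcode bits[15:12]=0xa: subi/RI
  rd@[11:8]=0x8 ⇒ %r8
  imm@[7:0]=0xa6 ⇒ 166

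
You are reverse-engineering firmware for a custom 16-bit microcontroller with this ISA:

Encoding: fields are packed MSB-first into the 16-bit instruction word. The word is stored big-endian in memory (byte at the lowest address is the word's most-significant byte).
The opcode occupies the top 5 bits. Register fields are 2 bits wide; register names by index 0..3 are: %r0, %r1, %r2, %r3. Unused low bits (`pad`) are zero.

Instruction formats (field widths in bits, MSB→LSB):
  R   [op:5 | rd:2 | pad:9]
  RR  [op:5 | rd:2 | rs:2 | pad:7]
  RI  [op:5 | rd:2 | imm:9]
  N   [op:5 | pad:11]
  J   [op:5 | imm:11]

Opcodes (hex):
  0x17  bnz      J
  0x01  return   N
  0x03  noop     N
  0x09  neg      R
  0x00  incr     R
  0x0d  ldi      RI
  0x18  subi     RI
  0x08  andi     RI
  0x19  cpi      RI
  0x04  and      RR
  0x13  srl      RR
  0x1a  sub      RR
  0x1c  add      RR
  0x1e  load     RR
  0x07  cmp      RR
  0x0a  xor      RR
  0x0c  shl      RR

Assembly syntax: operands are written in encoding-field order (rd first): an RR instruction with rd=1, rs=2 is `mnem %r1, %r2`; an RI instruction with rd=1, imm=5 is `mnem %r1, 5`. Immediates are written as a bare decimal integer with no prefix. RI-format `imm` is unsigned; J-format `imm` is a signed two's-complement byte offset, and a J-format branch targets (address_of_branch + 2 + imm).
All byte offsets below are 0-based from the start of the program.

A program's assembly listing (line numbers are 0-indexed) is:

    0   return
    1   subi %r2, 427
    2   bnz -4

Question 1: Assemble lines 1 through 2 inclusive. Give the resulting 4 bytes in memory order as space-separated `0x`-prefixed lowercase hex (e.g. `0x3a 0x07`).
L1: subi op=0x18:5|rd=2:2|imm=427:9 ⇒ 0xc5ab ⇒ big c5 ab
L2: bnz op=0x17:5|imm=-4:11 ⇒ 0xbffc ⇒ big bf fc

0xc5 0xab 0xbf 0xfc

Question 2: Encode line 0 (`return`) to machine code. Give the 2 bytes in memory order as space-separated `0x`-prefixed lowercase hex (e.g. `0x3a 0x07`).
L0: return op=0x1:5|pad=0:11 ⇒ 0x0800 ⇒ big 08 00

0x08 0x00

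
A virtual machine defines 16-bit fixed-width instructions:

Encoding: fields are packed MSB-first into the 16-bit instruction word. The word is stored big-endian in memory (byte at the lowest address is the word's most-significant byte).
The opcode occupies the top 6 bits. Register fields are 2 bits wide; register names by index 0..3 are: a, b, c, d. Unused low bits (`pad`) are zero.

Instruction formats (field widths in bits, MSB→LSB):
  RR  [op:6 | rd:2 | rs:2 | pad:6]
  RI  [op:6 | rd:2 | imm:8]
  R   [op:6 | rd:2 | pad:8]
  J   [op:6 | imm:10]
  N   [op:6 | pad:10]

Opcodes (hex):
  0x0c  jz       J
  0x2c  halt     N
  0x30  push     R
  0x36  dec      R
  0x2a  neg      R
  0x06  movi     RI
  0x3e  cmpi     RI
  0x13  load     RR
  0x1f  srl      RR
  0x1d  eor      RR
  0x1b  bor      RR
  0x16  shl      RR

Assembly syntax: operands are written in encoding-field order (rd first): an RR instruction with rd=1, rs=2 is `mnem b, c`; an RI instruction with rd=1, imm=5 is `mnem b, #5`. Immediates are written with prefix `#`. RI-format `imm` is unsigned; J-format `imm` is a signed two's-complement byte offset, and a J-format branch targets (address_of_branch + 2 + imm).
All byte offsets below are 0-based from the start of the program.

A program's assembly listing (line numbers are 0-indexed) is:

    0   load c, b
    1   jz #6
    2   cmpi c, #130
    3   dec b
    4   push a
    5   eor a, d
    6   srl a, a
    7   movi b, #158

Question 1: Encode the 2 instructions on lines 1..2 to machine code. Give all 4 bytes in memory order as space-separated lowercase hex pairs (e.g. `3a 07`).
30 06 fa 82

line 1 (jz): pack op=0xc:6|imm=6:10 = 0x3006; big→ 30 06
line 2 (cmpi): pack op=0x3e:6|rd=2:2|imm=130:8 = 0xfa82; big→ fa 82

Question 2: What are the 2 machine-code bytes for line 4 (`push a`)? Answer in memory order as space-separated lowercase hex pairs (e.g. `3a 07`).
c0 00

line 4 (push): pack op=0x30:6|rd=0:2|pad=0:8 = 0xc000; big→ c0 00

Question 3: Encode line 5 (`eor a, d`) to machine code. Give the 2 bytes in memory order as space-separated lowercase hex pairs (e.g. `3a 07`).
74 c0

line 5 (eor): pack op=0x1d:6|rd=0:2|rs=3:2|pad=0:6 = 0x74c0; big→ 74 c0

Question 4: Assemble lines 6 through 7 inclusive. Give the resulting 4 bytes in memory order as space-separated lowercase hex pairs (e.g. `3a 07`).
line 6 (srl): pack op=0x1f:6|rd=0:2|rs=0:2|pad=0:6 = 0x7c00; big→ 7c 00
line 7 (movi): pack op=0x6:6|rd=1:2|imm=158:8 = 0x199e; big→ 19 9e

7c 00 19 9e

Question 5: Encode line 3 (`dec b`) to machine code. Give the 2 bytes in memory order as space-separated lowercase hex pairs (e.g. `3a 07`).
line 3 (dec): pack op=0x36:6|rd=1:2|pad=0:8 = 0xd900; big→ d9 00

d9 00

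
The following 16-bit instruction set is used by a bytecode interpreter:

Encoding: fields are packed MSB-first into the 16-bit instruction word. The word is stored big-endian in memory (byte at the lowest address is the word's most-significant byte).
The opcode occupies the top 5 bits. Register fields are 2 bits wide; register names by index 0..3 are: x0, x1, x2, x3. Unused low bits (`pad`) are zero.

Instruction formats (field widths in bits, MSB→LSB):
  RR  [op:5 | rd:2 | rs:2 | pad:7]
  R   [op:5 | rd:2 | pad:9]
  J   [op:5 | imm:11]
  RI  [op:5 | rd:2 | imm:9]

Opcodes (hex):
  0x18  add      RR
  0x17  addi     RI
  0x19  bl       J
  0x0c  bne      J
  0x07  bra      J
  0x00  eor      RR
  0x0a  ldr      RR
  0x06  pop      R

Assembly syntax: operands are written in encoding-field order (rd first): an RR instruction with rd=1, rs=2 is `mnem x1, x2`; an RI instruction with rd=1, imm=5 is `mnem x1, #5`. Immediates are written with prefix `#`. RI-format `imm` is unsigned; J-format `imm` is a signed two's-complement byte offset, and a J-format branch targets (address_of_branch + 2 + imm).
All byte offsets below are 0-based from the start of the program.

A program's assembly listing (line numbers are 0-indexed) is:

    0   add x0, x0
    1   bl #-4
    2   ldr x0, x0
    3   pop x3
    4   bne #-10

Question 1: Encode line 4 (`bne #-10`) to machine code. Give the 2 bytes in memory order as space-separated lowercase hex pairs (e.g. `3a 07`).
line 4 (bne): pack op=0xc:5|imm=-10:11 = 0x67f6; big→ 67 f6

67 f6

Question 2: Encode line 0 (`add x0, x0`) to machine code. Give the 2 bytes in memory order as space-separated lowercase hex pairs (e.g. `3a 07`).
0. add fields op=0x18:5|rd=0:2|rs=0:2|pad=0:7 → word c000h → c0 00

c0 00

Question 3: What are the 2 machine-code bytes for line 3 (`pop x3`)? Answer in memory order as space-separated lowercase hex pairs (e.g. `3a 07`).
36 00

L3: pop op=0x6:5|rd=3:2|pad=0:9 ⇒ 0x3600 ⇒ big 36 00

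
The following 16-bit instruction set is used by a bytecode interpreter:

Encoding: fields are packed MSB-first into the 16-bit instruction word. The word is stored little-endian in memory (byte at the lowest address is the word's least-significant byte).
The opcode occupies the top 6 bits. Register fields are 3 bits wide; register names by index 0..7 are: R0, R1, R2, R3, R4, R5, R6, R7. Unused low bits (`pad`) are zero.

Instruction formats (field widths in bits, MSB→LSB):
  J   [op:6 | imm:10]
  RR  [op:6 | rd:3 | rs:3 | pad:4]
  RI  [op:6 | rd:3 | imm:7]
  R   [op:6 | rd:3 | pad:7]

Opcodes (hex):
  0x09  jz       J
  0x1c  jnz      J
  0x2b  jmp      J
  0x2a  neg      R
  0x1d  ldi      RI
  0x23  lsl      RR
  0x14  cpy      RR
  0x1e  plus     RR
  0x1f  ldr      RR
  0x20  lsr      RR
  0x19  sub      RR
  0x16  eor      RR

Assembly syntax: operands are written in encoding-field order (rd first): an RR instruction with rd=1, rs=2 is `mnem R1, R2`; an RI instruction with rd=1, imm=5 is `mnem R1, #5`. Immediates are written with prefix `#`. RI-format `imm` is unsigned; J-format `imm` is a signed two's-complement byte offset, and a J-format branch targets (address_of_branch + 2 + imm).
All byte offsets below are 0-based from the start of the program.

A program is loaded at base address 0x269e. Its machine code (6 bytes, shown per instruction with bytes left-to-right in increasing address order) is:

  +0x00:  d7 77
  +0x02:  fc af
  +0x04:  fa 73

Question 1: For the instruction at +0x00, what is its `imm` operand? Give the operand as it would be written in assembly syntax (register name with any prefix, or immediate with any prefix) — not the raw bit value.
+0x00: d7 77 ⇒ word 0x77d7 (little)
  opcode bits[15:10]=0x1d: ldi/RI
  rd: (w>>7)&0x7=0x7 → R7
  imm: (w>>0)&0x7f=0x57 → #87

#87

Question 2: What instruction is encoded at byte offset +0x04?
jnz #-6

off 0x04: read fa 73 as little → 0x73fa
  top 6b → 0x1c → jnz [J]
  imm@[9:0]=0x3fa (s10→-6) ⇒ #-6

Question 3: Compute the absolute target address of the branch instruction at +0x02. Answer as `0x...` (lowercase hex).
[02] fc af → 0xaffc
  op=0xaffc>>10=0x2b ⇒ jmp (J)
  imm@[9:0]=0x3fc (s10→-4) ⇒ #-4
  target = base 0x269e + off 0x02 + 2 + imm -4 = 0x269e

0x269e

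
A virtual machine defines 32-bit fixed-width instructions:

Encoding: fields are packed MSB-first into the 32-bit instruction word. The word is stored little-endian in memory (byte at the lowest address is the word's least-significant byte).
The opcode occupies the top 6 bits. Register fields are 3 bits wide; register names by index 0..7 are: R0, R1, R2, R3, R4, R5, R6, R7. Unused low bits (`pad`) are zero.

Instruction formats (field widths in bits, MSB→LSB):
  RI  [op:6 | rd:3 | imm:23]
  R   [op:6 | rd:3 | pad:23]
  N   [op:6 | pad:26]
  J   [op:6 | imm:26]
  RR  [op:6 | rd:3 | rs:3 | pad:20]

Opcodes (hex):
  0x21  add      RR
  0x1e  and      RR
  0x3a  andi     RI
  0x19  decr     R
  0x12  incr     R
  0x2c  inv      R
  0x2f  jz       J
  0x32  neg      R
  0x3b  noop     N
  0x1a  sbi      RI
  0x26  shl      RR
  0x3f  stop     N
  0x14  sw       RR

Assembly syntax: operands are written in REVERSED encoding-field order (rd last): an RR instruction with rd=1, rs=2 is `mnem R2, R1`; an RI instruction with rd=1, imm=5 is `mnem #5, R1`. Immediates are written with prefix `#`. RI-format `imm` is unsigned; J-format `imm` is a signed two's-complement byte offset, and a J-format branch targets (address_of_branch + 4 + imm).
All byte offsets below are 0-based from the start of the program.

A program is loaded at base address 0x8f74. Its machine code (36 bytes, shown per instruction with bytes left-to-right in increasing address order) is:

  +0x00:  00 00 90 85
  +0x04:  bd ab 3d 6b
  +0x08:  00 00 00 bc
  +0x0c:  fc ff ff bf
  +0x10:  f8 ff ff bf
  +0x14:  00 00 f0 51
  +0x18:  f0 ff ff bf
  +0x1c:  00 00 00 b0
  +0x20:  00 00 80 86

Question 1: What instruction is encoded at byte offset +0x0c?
off 0x0c: read fc ff ff bf as little → 0xbffffffc
  op=0xbffffffc>>26=0x2f ⇒ jz (J)
  imm: (w>>0)&0x3ffffff=0x3fffffc (s26→-4) → #-4

jz #-4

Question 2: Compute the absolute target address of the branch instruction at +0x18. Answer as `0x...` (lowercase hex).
0x8f80

@+18  little-endian(f0 ff ff bf) = 0xbffffff0
  opcode bits[31:26]=0x2f: jz/J
  imm: (w>>0)&0x3ffffff=0x3fffff0 (s26→-16) → #-16
  target = base 0x8f74 + off 0x18 + 4 + imm -16 = 0x8f80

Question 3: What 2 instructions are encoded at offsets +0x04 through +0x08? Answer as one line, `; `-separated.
[04] bd ab 3d 6b → 0x6b3dabbd
  opcode bits[31:26]=0x1a: sbi/RI
  rd: (w>>23)&0x7=0x6 → R6
  imm: (w>>0)&0x7fffff=0x3dabbd → #4041661
[08] 00 00 00 bc → 0xbc000000
  opcode bits[31:26]=0x2f: jz/J
  imm: (w>>0)&0x3ffffff=0x0 → #0

sbi #4041661, R6; jz #0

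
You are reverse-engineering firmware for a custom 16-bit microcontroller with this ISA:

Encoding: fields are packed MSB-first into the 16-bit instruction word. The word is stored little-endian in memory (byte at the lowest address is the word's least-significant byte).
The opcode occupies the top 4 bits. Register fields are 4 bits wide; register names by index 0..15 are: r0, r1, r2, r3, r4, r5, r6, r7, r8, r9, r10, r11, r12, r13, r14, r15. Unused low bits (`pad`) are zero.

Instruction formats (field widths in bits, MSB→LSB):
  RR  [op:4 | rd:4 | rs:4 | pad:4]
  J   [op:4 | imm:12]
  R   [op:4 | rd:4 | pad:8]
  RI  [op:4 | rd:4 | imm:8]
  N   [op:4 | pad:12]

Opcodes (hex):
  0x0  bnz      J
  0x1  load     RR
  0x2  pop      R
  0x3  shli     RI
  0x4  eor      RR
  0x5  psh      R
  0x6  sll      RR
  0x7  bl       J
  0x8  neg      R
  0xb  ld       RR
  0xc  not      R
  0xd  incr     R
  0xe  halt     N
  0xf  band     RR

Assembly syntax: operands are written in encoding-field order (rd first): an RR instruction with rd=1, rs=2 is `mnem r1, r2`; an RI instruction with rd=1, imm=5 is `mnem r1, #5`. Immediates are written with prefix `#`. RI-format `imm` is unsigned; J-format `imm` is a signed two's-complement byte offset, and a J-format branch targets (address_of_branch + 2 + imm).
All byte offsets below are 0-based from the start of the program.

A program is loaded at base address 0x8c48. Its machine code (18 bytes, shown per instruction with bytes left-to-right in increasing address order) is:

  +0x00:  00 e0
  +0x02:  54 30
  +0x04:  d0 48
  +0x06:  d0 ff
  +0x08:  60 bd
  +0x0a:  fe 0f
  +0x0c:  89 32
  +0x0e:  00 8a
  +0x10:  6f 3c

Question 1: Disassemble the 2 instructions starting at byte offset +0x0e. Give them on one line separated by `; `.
@+0e  little-endian(00 8a) = 0x8a00
  opcode bits[15:12]=0x8: neg/R
  rd: (w>>8)&0xf=0xa → r10
@+10  little-endian(6f 3c) = 0x3c6f
  opcode bits[15:12]=0x3: shli/RI
  rd: (w>>8)&0xf=0xc → r12
  imm: (w>>0)&0xff=0x6f → #111

neg r10; shli r12, #111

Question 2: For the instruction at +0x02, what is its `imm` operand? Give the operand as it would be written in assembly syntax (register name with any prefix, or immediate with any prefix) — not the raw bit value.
#84

@+02  little-endian(54 30) = 0x3054
  top 4b → 0x3 → shli [RI]
  rd: (w>>8)&0xf=0x0 → r0
  imm: (w>>0)&0xff=0x54 → #84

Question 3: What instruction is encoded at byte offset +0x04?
@+04  little-endian(d0 48) = 0x48d0
  op=0x48d0>>12=0x4 ⇒ eor (RR)
  rd@[11:8]=0x8 ⇒ r8
  rs@[7:4]=0xd ⇒ r13

eor r8, r13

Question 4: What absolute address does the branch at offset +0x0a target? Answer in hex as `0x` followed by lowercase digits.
0x8c52

[0a] fe 0f → 0x0ffe
  op=0x0ffe>>12=0x0 ⇒ bnz (J)
  imm@[11:0]=0xffe (s12→-2) ⇒ #-2
  target = base 0x8c48 + off 0x0a + 2 + imm -2 = 0x8c52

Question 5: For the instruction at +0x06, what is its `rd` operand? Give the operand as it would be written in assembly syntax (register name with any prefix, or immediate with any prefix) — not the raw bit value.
[06] d0 ff → 0xffd0
  top 4b → 0xf → band [RR]
  rd: (w>>8)&0xf=0xf → r15
  rs: (w>>4)&0xf=0xd → r13

r15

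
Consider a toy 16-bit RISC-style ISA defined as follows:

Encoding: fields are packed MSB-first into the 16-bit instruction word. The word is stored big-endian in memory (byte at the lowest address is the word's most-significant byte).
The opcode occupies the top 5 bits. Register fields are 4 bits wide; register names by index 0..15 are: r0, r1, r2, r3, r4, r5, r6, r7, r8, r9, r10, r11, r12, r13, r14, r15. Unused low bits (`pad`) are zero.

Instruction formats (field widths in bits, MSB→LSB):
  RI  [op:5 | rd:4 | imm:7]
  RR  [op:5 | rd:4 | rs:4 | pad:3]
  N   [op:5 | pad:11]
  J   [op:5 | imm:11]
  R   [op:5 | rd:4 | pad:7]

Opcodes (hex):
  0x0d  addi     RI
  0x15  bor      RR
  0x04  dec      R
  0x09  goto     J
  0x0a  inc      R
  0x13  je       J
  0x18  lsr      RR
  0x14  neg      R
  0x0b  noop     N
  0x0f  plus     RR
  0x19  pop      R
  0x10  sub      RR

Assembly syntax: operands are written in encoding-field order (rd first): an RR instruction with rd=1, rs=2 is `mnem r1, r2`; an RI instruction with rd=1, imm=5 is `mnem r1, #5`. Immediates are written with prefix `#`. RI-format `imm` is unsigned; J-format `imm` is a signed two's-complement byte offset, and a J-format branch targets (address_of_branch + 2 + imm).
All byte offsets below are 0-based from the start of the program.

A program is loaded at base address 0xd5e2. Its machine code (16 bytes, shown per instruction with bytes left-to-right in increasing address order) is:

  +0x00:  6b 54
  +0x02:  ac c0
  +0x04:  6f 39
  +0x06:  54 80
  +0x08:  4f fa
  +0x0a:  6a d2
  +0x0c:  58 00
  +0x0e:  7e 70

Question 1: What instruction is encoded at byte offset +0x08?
[08] 4f fa → 0x4ffa
  op=0x4ffa>>11=0x9 ⇒ goto (J)
  [10:0] imm=2042 (s11→-6) = #-6

goto #-6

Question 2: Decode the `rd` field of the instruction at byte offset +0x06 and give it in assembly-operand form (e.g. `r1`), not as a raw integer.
r9

+0x06: 54 80 ⇒ word 0x5480 (big)
  op=0x5480>>11=0xa ⇒ inc (R)
  [10:7] rd=9 = r9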